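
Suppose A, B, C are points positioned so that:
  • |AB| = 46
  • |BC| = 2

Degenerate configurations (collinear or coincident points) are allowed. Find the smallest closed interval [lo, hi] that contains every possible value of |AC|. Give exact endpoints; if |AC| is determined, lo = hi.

|AC| ∈ [44, 48]  (≈ [44.0000, 48.0000])

|AB| ∈ {46}
|BC| ∈ {2}
|AC| ∈ [44, 48]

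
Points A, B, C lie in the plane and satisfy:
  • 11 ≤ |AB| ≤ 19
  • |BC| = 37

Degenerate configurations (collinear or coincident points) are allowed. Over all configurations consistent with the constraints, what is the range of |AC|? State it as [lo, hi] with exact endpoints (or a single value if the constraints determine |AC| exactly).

|AC| ∈ [18, 56]  (≈ [18.0000, 56.0000])

|AB| ∈ [11, 19]
|BC| ∈ {37}
|AC| ∈ [18, 56]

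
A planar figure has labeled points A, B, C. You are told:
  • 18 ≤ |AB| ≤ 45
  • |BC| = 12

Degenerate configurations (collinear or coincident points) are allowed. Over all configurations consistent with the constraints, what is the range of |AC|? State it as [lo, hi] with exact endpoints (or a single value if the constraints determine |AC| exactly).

|AB| ∈ [18, 45]
|BC| ∈ {12}
|AC| ∈ [6, 57]

|AC| ∈ [6, 57]  (≈ [6.0000, 57.0000])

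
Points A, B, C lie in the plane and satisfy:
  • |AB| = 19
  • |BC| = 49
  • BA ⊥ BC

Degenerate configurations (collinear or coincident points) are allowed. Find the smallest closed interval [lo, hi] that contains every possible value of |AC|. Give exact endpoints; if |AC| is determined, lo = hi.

|AB| ∈ {19}
|BC| ∈ {49}
|AC| ∈ {√(2762)}

|AC| = √(2762)  (≈ 52.5547)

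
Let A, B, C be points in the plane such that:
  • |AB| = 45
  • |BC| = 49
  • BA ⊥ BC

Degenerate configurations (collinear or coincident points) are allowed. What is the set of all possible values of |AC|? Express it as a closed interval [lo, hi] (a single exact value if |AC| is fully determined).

|AB| ∈ {45}
|BC| ∈ {49}
|AC| ∈ {√(4426)}

|AC| = √(4426)  (≈ 66.5282)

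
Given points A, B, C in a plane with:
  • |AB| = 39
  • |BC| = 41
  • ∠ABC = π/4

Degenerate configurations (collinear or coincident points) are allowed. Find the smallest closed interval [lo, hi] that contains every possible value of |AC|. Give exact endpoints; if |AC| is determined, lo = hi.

|AB| ∈ {39}
|BC| ∈ {41}
|AC| ∈ {√(3202 - 1599·√(2))}

|AC| = √(3202 - 1599·√(2))  (≈ 30.6704)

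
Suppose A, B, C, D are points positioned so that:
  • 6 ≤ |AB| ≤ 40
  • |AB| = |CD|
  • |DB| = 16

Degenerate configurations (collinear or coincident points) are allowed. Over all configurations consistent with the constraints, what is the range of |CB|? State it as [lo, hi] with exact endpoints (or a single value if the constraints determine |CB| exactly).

|CB| ∈ [0, 56]  (≈ [0.0000, 56.0000])

|AB| ∈ [6, 40]
|BD| ∈ {16}
|CD| ∈ [6, 40]
|AD| ∈ [0, 56]
|BC| ∈ [0, 56]
|AC| ∈ [0, 96]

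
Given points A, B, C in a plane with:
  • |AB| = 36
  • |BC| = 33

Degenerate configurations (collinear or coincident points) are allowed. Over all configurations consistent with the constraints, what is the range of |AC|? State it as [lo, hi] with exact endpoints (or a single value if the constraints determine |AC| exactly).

|AC| ∈ [3, 69]  (≈ [3.0000, 69.0000])

|AB| ∈ {36}
|BC| ∈ {33}
|AC| ∈ [3, 69]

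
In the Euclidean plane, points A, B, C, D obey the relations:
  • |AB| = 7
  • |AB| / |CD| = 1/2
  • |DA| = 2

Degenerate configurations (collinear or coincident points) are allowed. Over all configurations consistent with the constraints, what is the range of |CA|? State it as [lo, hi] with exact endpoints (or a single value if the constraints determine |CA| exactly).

|CA| ∈ [12, 16]  (≈ [12.0000, 16.0000])

|AB| ∈ {7}
|AD| ∈ {2}
|CD| ∈ {14}
|BD| ∈ [5, 9]
|AC| ∈ [12, 16]
|BC| ∈ [5, 23]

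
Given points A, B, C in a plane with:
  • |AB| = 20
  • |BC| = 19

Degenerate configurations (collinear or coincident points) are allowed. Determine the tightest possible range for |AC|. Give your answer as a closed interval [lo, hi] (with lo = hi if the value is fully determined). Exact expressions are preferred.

|AB| ∈ {20}
|BC| ∈ {19}
|AC| ∈ [1, 39]

|AC| ∈ [1, 39]  (≈ [1.0000, 39.0000])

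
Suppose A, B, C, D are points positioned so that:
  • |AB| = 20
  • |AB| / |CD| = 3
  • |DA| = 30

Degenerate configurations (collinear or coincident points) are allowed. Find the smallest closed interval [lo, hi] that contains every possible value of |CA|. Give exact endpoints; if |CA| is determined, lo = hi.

|CA| ∈ [70/3, 110/3]  (≈ [23.3333, 36.6667])

|AB| ∈ {20}
|AD| ∈ {30}
|CD| ∈ {20/3}
|BD| ∈ [10, 50]
|AC| ∈ [70/3, 110/3]
|BC| ∈ [10/3, 170/3]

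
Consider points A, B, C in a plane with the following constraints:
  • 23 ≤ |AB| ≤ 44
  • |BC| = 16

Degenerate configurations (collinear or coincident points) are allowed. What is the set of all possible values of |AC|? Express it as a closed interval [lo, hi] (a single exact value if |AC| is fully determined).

|AC| ∈ [7, 60]  (≈ [7.0000, 60.0000])

|AB| ∈ [23, 44]
|BC| ∈ {16}
|AC| ∈ [7, 60]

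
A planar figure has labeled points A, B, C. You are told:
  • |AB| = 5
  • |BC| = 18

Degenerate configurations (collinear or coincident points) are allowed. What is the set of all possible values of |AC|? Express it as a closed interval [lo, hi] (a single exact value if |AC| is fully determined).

|AC| ∈ [13, 23]  (≈ [13.0000, 23.0000])

|AB| ∈ {5}
|BC| ∈ {18}
|AC| ∈ [13, 23]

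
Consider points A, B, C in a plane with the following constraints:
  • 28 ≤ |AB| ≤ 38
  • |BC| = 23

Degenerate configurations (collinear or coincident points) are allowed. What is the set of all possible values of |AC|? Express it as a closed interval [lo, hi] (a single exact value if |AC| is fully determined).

|AC| ∈ [5, 61]  (≈ [5.0000, 61.0000])

|AB| ∈ [28, 38]
|BC| ∈ {23}
|AC| ∈ [5, 61]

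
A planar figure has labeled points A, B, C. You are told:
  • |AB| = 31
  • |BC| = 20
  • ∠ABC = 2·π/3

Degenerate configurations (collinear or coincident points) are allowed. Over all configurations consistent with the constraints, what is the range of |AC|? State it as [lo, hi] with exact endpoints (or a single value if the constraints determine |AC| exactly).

|AB| ∈ {31}
|BC| ∈ {20}
|AC| ∈ {√(1981)}

|AC| = √(1981)  (≈ 44.5084)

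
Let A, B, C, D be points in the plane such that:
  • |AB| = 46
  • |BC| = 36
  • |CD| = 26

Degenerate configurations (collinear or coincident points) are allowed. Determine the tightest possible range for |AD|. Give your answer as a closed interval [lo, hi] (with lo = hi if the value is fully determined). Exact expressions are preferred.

|AD| ∈ [0, 108]  (≈ [0.0000, 108.0000])

|AB| ∈ {46}
|BC| ∈ {36}
|CD| ∈ {26}
|AC| ∈ [10, 82]
|BD| ∈ [10, 62]
|AD| ∈ [0, 108]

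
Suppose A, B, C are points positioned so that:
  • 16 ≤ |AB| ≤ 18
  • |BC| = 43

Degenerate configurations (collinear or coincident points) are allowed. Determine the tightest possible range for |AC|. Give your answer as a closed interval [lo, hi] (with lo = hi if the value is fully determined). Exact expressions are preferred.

|AB| ∈ [16, 18]
|BC| ∈ {43}
|AC| ∈ [25, 61]

|AC| ∈ [25, 61]  (≈ [25.0000, 61.0000])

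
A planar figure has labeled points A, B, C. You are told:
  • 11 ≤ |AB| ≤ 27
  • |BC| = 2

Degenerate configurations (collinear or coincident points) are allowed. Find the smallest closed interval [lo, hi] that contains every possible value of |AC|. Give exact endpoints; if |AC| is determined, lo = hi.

|AB| ∈ [11, 27]
|BC| ∈ {2}
|AC| ∈ [9, 29]

|AC| ∈ [9, 29]  (≈ [9.0000, 29.0000])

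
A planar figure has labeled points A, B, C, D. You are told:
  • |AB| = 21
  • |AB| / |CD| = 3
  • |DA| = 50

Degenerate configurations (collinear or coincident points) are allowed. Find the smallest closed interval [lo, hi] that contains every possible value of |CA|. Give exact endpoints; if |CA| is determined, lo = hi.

|CA| ∈ [43, 57]  (≈ [43.0000, 57.0000])

|AB| ∈ {21}
|AD| ∈ {50}
|CD| ∈ {7}
|BD| ∈ [29, 71]
|AC| ∈ [43, 57]
|BC| ∈ [22, 78]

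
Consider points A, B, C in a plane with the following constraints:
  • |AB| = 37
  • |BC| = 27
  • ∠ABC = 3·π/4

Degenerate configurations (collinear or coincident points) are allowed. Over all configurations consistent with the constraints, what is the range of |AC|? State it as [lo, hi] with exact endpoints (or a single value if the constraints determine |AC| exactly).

|AB| ∈ {37}
|BC| ∈ {27}
|AC| ∈ {√(999·√(2) + 2098)}

|AC| = √(999·√(2) + 2098)  (≈ 59.2520)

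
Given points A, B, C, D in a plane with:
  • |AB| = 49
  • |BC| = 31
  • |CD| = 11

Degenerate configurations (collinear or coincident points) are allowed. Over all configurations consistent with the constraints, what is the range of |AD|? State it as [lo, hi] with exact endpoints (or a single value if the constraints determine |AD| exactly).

|AD| ∈ [7, 91]  (≈ [7.0000, 91.0000])

|AB| ∈ {49}
|BC| ∈ {31}
|CD| ∈ {11}
|AC| ∈ [18, 80]
|BD| ∈ [20, 42]
|AD| ∈ [7, 91]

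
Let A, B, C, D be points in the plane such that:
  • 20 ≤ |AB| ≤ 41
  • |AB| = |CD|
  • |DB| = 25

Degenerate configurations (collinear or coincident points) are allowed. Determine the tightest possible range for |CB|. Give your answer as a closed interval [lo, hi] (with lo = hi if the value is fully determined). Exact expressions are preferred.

|CB| ∈ [0, 66]  (≈ [0.0000, 66.0000])

|AB| ∈ [20, 41]
|BD| ∈ {25}
|CD| ∈ [20, 41]
|AD| ∈ [0, 66]
|BC| ∈ [0, 66]
|AC| ∈ [0, 107]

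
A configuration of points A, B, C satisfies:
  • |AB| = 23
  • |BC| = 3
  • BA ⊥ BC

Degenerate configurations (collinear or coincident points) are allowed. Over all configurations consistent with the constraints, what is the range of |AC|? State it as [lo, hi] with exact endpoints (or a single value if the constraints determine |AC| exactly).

|AC| = √(538)  (≈ 23.1948)

|AB| ∈ {23}
|BC| ∈ {3}
|AC| ∈ {√(538)}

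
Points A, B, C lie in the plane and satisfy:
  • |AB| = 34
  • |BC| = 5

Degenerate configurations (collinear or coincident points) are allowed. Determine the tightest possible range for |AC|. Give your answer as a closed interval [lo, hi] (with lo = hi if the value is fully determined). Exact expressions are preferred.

|AB| ∈ {34}
|BC| ∈ {5}
|AC| ∈ [29, 39]

|AC| ∈ [29, 39]  (≈ [29.0000, 39.0000])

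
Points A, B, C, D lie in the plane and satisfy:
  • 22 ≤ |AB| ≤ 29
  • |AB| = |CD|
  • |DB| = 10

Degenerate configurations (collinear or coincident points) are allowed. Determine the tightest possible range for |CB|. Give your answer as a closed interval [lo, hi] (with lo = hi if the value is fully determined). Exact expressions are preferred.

|CB| ∈ [12, 39]  (≈ [12.0000, 39.0000])

|AB| ∈ [22, 29]
|BD| ∈ {10}
|CD| ∈ [22, 29]
|AD| ∈ [12, 39]
|BC| ∈ [12, 39]
|AC| ∈ [0, 68]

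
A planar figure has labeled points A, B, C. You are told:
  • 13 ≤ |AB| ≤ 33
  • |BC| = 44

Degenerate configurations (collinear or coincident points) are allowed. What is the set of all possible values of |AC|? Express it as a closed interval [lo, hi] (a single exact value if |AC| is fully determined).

|AC| ∈ [11, 77]  (≈ [11.0000, 77.0000])

|AB| ∈ [13, 33]
|BC| ∈ {44}
|AC| ∈ [11, 77]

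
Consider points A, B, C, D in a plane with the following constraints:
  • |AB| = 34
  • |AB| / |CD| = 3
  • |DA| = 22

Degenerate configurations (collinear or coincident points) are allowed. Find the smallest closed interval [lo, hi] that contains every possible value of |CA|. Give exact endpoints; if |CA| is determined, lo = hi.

|AB| ∈ {34}
|AD| ∈ {22}
|CD| ∈ {34/3}
|BD| ∈ [12, 56]
|AC| ∈ [32/3, 100/3]
|BC| ∈ [2/3, 202/3]

|CA| ∈ [32/3, 100/3]  (≈ [10.6667, 33.3333])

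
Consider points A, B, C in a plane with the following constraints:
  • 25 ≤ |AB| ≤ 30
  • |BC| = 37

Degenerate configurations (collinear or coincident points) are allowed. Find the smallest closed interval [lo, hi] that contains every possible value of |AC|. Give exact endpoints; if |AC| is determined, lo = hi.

|AC| ∈ [7, 67]  (≈ [7.0000, 67.0000])

|AB| ∈ [25, 30]
|BC| ∈ {37}
|AC| ∈ [7, 67]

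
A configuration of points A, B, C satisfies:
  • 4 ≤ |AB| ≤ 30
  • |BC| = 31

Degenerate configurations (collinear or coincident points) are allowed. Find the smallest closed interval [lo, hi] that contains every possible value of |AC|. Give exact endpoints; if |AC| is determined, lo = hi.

|AC| ∈ [1, 61]  (≈ [1.0000, 61.0000])

|AB| ∈ [4, 30]
|BC| ∈ {31}
|AC| ∈ [1, 61]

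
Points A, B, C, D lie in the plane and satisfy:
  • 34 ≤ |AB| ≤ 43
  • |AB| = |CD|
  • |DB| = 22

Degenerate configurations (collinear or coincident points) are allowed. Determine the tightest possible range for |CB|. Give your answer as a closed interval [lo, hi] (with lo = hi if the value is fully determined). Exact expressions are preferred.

|CB| ∈ [12, 65]  (≈ [12.0000, 65.0000])

|AB| ∈ [34, 43]
|BD| ∈ {22}
|CD| ∈ [34, 43]
|AD| ∈ [12, 65]
|BC| ∈ [12, 65]
|AC| ∈ [0, 108]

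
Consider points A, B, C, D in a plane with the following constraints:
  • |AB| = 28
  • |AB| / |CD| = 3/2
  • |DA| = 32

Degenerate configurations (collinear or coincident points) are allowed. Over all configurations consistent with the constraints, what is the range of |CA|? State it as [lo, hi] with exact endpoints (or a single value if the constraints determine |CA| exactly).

|CA| ∈ [40/3, 152/3]  (≈ [13.3333, 50.6667])

|AB| ∈ {28}
|AD| ∈ {32}
|CD| ∈ {56/3}
|BD| ∈ [4, 60]
|AC| ∈ [40/3, 152/3]
|BC| ∈ [0, 236/3]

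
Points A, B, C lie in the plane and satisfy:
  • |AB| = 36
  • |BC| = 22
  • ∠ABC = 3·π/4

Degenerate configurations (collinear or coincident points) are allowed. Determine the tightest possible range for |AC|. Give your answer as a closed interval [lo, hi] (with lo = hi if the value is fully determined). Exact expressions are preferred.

|AC| = 2·√(198·√(2) + 445)  (≈ 53.8522)

|AB| ∈ {36}
|BC| ∈ {22}
|AC| ∈ {2·√(198·√(2) + 445)}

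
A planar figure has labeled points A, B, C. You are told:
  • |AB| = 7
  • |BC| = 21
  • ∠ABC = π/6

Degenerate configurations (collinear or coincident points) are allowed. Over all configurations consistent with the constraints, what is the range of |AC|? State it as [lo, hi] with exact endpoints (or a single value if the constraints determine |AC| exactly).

|AB| ∈ {7}
|BC| ∈ {21}
|AC| ∈ {7·√(10 - 3·√(3))}

|AC| = 7·√(10 - 3·√(3))  (≈ 15.3424)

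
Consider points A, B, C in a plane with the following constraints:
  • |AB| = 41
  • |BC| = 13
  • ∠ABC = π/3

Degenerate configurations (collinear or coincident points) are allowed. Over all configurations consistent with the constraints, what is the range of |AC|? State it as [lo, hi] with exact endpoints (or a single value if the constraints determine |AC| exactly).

|AC| = √(1317)  (≈ 36.2905)

|AB| ∈ {41}
|BC| ∈ {13}
|AC| ∈ {√(1317)}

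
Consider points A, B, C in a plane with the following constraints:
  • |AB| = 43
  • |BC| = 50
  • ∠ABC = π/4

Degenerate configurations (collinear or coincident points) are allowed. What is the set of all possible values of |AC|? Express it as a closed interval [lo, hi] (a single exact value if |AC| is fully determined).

|AC| = √(4349 - 2150·√(2))  (≈ 36.1724)

|AB| ∈ {43}
|BC| ∈ {50}
|AC| ∈ {√(4349 - 2150·√(2))}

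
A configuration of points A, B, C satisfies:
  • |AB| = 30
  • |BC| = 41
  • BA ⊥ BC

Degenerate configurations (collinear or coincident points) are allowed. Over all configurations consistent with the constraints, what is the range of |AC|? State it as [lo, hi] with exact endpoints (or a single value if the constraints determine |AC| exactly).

|AB| ∈ {30}
|BC| ∈ {41}
|AC| ∈ {√(2581)}

|AC| = √(2581)  (≈ 50.8035)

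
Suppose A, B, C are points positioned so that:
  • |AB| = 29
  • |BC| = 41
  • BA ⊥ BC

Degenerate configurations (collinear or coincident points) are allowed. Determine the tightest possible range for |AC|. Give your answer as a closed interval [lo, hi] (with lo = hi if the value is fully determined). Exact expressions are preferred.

|AB| ∈ {29}
|BC| ∈ {41}
|AC| ∈ {√(2522)}

|AC| = √(2522)  (≈ 50.2195)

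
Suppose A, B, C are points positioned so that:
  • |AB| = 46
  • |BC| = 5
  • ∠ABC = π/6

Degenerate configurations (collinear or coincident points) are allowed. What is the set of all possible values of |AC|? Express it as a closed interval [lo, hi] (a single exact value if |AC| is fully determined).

|AC| = √(2141 - 230·√(3))  (≈ 41.7448)

|AB| ∈ {46}
|BC| ∈ {5}
|AC| ∈ {√(2141 - 230·√(3))}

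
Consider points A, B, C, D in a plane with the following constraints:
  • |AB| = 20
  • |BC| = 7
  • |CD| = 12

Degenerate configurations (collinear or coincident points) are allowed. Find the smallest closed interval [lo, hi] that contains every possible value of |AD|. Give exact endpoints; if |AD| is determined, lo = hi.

|AD| ∈ [1, 39]  (≈ [1.0000, 39.0000])

|AB| ∈ {20}
|BC| ∈ {7}
|CD| ∈ {12}
|AC| ∈ [13, 27]
|BD| ∈ [5, 19]
|AD| ∈ [1, 39]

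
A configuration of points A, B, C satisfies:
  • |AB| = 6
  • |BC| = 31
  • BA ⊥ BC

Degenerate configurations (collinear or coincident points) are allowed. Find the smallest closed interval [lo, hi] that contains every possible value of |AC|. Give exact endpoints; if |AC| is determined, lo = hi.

|AB| ∈ {6}
|BC| ∈ {31}
|AC| ∈ {√(997)}

|AC| = √(997)  (≈ 31.5753)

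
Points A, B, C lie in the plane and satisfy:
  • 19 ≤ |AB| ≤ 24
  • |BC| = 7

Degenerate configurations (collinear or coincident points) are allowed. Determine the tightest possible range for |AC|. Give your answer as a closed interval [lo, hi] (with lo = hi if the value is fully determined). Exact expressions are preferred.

|AC| ∈ [12, 31]  (≈ [12.0000, 31.0000])

|AB| ∈ [19, 24]
|BC| ∈ {7}
|AC| ∈ [12, 31]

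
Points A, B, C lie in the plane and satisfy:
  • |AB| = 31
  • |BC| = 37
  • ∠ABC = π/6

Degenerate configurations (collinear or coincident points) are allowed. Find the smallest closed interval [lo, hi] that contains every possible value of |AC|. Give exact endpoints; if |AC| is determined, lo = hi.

|AC| = √(2330 - 1147·√(3))  (≈ 18.5294)

|AB| ∈ {31}
|BC| ∈ {37}
|AC| ∈ {√(2330 - 1147·√(3))}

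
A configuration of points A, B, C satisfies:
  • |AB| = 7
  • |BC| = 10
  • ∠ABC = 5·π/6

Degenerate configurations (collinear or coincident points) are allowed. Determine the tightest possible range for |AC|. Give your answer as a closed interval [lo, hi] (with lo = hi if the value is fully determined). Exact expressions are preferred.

|AB| ∈ {7}
|BC| ∈ {10}
|AC| ∈ {√(70·√(3) + 149)}

|AC| = √(70·√(3) + 149)  (≈ 16.4391)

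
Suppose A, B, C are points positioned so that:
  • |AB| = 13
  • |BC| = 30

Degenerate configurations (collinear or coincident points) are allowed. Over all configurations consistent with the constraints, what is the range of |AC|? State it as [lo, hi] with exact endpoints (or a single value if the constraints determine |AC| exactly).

|AB| ∈ {13}
|BC| ∈ {30}
|AC| ∈ [17, 43]

|AC| ∈ [17, 43]  (≈ [17.0000, 43.0000])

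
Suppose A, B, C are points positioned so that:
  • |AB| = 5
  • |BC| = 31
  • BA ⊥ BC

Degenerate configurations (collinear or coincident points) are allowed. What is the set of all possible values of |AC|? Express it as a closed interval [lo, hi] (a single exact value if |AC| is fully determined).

|AC| = √(986)  (≈ 31.4006)

|AB| ∈ {5}
|BC| ∈ {31}
|AC| ∈ {√(986)}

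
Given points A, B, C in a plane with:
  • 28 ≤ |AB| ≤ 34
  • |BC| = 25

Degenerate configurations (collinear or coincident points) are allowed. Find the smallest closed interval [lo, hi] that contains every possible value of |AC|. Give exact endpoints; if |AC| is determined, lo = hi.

|AC| ∈ [3, 59]  (≈ [3.0000, 59.0000])

|AB| ∈ [28, 34]
|BC| ∈ {25}
|AC| ∈ [3, 59]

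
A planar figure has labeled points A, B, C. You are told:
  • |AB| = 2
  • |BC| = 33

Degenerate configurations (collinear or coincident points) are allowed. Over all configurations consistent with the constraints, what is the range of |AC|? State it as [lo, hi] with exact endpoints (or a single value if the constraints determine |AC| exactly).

|AB| ∈ {2}
|BC| ∈ {33}
|AC| ∈ [31, 35]

|AC| ∈ [31, 35]  (≈ [31.0000, 35.0000])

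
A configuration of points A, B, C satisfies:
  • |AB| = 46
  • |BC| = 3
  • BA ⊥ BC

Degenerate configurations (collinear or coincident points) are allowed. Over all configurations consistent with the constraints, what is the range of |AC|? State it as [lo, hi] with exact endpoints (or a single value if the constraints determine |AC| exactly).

|AC| = 5·√(85)  (≈ 46.0977)

|AB| ∈ {46}
|BC| ∈ {3}
|AC| ∈ {5·√(85)}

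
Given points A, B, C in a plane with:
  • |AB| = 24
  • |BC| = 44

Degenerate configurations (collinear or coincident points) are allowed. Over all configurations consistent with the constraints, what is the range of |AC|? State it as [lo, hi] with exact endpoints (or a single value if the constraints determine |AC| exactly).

|AB| ∈ {24}
|BC| ∈ {44}
|AC| ∈ [20, 68]

|AC| ∈ [20, 68]  (≈ [20.0000, 68.0000])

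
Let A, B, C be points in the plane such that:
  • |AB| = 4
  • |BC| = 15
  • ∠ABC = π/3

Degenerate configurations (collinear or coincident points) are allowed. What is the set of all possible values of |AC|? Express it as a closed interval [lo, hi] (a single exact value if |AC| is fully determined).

|AB| ∈ {4}
|BC| ∈ {15}
|AC| ∈ {√(181)}

|AC| = √(181)  (≈ 13.4536)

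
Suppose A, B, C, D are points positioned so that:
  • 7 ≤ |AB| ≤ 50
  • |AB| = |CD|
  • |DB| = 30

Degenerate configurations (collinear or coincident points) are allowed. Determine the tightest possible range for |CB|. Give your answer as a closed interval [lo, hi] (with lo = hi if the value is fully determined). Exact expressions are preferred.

|CB| ∈ [0, 80]  (≈ [0.0000, 80.0000])

|AB| ∈ [7, 50]
|BD| ∈ {30}
|CD| ∈ [7, 50]
|AD| ∈ [0, 80]
|BC| ∈ [0, 80]
|AC| ∈ [0, 130]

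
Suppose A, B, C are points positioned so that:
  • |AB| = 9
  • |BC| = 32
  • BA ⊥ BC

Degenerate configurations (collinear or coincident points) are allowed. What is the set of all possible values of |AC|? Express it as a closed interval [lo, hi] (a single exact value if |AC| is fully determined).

|AB| ∈ {9}
|BC| ∈ {32}
|AC| ∈ {√(1105)}

|AC| = √(1105)  (≈ 33.2415)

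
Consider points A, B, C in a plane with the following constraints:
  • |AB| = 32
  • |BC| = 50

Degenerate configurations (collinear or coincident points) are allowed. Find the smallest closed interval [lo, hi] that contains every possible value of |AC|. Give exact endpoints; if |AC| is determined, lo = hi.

|AB| ∈ {32}
|BC| ∈ {50}
|AC| ∈ [18, 82]

|AC| ∈ [18, 82]  (≈ [18.0000, 82.0000])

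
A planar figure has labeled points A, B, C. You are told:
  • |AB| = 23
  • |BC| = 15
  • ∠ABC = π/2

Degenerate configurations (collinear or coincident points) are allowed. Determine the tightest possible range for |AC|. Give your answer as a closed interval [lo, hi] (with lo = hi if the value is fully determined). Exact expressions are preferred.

|AC| = √(754)  (≈ 27.4591)

|AB| ∈ {23}
|BC| ∈ {15}
|AC| ∈ {√(754)}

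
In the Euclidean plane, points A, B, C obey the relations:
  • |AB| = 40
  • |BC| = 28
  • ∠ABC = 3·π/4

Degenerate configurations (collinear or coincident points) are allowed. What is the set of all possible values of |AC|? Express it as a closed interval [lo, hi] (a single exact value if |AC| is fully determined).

|AC| = 4·√(70·√(2) + 149)  (≈ 62.9914)

|AB| ∈ {40}
|BC| ∈ {28}
|AC| ∈ {4·√(70·√(2) + 149)}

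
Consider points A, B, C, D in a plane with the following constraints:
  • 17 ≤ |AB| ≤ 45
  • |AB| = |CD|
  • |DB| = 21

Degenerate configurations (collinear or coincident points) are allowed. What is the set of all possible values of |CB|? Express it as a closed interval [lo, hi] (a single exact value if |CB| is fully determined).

|CB| ∈ [0, 66]  (≈ [0.0000, 66.0000])

|AB| ∈ [17, 45]
|BD| ∈ {21}
|CD| ∈ [17, 45]
|AD| ∈ [0, 66]
|BC| ∈ [0, 66]
|AC| ∈ [0, 111]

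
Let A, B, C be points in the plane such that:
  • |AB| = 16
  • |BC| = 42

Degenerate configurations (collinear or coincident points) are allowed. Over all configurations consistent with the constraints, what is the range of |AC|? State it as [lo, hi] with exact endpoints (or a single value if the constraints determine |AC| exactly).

|AC| ∈ [26, 58]  (≈ [26.0000, 58.0000])

|AB| ∈ {16}
|BC| ∈ {42}
|AC| ∈ [26, 58]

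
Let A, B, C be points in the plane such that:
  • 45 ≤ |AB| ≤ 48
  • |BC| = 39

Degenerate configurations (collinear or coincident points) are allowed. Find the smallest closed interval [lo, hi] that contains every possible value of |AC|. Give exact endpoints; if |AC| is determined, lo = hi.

|AB| ∈ [45, 48]
|BC| ∈ {39}
|AC| ∈ [6, 87]

|AC| ∈ [6, 87]  (≈ [6.0000, 87.0000])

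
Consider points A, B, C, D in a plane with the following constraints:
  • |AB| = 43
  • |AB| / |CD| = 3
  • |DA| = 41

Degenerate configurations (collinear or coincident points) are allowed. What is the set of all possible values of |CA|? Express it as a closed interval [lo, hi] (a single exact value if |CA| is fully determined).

|AB| ∈ {43}
|AD| ∈ {41}
|CD| ∈ {43/3}
|BD| ∈ [2, 84]
|AC| ∈ [80/3, 166/3]
|BC| ∈ [0, 295/3]

|CA| ∈ [80/3, 166/3]  (≈ [26.6667, 55.3333])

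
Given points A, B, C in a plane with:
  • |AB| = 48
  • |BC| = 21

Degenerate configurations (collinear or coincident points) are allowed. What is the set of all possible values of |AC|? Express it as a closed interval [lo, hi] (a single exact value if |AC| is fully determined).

|AB| ∈ {48}
|BC| ∈ {21}
|AC| ∈ [27, 69]

|AC| ∈ [27, 69]  (≈ [27.0000, 69.0000])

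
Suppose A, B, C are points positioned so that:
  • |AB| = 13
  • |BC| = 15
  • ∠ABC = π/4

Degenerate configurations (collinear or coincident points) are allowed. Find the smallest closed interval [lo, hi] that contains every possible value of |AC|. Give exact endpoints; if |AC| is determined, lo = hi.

|AC| = √(394 - 195·√(2))  (≈ 10.8733)

|AB| ∈ {13}
|BC| ∈ {15}
|AC| ∈ {√(394 - 195·√(2))}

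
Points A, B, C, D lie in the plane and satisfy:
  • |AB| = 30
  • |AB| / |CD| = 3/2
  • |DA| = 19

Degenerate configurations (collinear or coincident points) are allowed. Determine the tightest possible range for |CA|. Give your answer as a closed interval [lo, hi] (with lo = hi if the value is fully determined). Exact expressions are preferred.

|CA| ∈ [1, 39]  (≈ [1.0000, 39.0000])

|AB| ∈ {30}
|AD| ∈ {19}
|CD| ∈ {20}
|BD| ∈ [11, 49]
|AC| ∈ [1, 39]
|BC| ∈ [0, 69]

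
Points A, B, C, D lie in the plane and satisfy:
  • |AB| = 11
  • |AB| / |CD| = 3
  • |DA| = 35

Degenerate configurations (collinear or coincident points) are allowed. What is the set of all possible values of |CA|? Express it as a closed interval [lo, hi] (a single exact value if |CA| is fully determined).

|AB| ∈ {11}
|AD| ∈ {35}
|CD| ∈ {11/3}
|BD| ∈ [24, 46]
|AC| ∈ [94/3, 116/3]
|BC| ∈ [61/3, 149/3]

|CA| ∈ [94/3, 116/3]  (≈ [31.3333, 38.6667])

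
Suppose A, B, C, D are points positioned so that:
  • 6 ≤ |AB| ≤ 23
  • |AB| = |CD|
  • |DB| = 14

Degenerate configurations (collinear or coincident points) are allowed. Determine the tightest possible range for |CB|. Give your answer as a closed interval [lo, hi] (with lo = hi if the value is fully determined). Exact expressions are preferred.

|CB| ∈ [0, 37]  (≈ [0.0000, 37.0000])

|AB| ∈ [6, 23]
|BD| ∈ {14}
|CD| ∈ [6, 23]
|AD| ∈ [0, 37]
|BC| ∈ [0, 37]
|AC| ∈ [0, 60]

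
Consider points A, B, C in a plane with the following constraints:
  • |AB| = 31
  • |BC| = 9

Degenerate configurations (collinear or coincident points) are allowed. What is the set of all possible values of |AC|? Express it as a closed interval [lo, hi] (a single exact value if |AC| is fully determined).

|AC| ∈ [22, 40]  (≈ [22.0000, 40.0000])

|AB| ∈ {31}
|BC| ∈ {9}
|AC| ∈ [22, 40]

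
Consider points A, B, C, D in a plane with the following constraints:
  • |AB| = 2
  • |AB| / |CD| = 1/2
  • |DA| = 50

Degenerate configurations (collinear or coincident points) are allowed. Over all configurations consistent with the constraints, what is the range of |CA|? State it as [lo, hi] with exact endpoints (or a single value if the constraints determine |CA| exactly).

|AB| ∈ {2}
|AD| ∈ {50}
|CD| ∈ {4}
|BD| ∈ [48, 52]
|AC| ∈ [46, 54]
|BC| ∈ [44, 56]

|CA| ∈ [46, 54]  (≈ [46.0000, 54.0000])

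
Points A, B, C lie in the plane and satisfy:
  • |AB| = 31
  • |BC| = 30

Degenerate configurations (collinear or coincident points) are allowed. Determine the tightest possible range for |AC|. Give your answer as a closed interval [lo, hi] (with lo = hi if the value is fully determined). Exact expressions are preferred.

|AC| ∈ [1, 61]  (≈ [1.0000, 61.0000])

|AB| ∈ {31}
|BC| ∈ {30}
|AC| ∈ [1, 61]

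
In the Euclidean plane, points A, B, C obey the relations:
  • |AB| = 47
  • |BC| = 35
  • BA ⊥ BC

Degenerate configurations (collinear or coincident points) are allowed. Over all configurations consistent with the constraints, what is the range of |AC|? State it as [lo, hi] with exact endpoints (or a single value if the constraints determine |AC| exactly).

|AB| ∈ {47}
|BC| ∈ {35}
|AC| ∈ {√(3434)}

|AC| = √(3434)  (≈ 58.6003)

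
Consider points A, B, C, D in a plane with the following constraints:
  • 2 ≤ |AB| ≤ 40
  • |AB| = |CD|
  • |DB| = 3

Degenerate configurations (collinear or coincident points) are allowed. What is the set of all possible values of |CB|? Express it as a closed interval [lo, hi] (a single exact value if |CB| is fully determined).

|CB| ∈ [0, 43]  (≈ [0.0000, 43.0000])

|AB| ∈ [2, 40]
|BD| ∈ {3}
|CD| ∈ [2, 40]
|AD| ∈ [0, 43]
|BC| ∈ [0, 43]
|AC| ∈ [0, 83]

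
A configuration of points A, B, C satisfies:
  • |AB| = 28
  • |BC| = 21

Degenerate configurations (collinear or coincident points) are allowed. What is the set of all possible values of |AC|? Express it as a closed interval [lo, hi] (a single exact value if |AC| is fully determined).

|AB| ∈ {28}
|BC| ∈ {21}
|AC| ∈ [7, 49]

|AC| ∈ [7, 49]  (≈ [7.0000, 49.0000])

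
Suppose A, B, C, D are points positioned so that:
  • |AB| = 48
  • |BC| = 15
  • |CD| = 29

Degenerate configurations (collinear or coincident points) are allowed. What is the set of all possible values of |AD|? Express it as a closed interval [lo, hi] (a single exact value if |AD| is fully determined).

|AD| ∈ [4, 92]  (≈ [4.0000, 92.0000])

|AB| ∈ {48}
|BC| ∈ {15}
|CD| ∈ {29}
|AC| ∈ [33, 63]
|BD| ∈ [14, 44]
|AD| ∈ [4, 92]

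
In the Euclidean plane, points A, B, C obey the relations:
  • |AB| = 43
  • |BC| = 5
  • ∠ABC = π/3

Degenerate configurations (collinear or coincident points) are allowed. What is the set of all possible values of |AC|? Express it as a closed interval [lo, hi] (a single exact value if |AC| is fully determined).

|AC| = √(1659)  (≈ 40.7308)

|AB| ∈ {43}
|BC| ∈ {5}
|AC| ∈ {√(1659)}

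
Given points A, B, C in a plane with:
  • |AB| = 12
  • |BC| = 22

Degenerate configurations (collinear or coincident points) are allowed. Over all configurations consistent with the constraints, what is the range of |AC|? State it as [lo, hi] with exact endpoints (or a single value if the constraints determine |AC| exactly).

|AB| ∈ {12}
|BC| ∈ {22}
|AC| ∈ [10, 34]

|AC| ∈ [10, 34]  (≈ [10.0000, 34.0000])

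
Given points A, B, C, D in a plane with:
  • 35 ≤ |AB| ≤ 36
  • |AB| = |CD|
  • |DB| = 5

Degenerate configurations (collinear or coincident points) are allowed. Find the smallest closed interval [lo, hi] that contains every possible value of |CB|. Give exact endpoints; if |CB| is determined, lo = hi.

|CB| ∈ [30, 41]  (≈ [30.0000, 41.0000])

|AB| ∈ [35, 36]
|BD| ∈ {5}
|CD| ∈ [35, 36]
|AD| ∈ [30, 41]
|BC| ∈ [30, 41]
|AC| ∈ [0, 77]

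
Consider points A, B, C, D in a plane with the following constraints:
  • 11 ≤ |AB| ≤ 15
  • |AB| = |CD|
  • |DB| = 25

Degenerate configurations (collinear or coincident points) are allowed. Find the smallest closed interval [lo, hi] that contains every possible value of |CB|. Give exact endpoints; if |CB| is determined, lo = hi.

|AB| ∈ [11, 15]
|BD| ∈ {25}
|CD| ∈ [11, 15]
|AD| ∈ [10, 40]
|BC| ∈ [10, 40]
|AC| ∈ [0, 55]

|CB| ∈ [10, 40]  (≈ [10.0000, 40.0000])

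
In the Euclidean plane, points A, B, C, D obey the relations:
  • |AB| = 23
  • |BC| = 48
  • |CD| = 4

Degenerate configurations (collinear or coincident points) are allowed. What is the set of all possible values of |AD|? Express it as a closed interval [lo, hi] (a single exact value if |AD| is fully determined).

|AB| ∈ {23}
|BC| ∈ {48}
|CD| ∈ {4}
|AC| ∈ [25, 71]
|BD| ∈ [44, 52]
|AD| ∈ [21, 75]

|AD| ∈ [21, 75]  (≈ [21.0000, 75.0000])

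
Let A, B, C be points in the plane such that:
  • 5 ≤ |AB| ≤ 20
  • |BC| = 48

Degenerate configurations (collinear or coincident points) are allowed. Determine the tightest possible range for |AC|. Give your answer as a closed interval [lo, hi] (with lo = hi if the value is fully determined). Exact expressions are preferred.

|AC| ∈ [28, 68]  (≈ [28.0000, 68.0000])

|AB| ∈ [5, 20]
|BC| ∈ {48}
|AC| ∈ [28, 68]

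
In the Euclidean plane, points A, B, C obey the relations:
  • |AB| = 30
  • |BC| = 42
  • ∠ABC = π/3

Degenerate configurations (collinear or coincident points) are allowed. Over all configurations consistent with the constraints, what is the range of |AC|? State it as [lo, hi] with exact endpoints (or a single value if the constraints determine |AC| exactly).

|AB| ∈ {30}
|BC| ∈ {42}
|AC| ∈ {6·√(39)}

|AC| = 6·√(39)  (≈ 37.4700)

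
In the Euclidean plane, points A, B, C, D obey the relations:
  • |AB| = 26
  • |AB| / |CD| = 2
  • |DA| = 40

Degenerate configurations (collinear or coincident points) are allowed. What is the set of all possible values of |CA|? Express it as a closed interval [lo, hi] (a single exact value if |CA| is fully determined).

|AB| ∈ {26}
|AD| ∈ {40}
|CD| ∈ {13}
|BD| ∈ [14, 66]
|AC| ∈ [27, 53]
|BC| ∈ [1, 79]

|CA| ∈ [27, 53]  (≈ [27.0000, 53.0000])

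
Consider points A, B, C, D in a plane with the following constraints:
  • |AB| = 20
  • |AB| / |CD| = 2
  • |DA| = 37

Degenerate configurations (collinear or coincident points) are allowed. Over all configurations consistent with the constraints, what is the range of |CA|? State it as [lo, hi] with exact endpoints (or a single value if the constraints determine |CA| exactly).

|CA| ∈ [27, 47]  (≈ [27.0000, 47.0000])

|AB| ∈ {20}
|AD| ∈ {37}
|CD| ∈ {10}
|BD| ∈ [17, 57]
|AC| ∈ [27, 47]
|BC| ∈ [7, 67]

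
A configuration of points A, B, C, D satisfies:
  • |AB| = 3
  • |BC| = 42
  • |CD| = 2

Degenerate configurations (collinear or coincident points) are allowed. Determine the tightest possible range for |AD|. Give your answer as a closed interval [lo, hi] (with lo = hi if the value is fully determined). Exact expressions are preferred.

|AD| ∈ [37, 47]  (≈ [37.0000, 47.0000])

|AB| ∈ {3}
|BC| ∈ {42}
|CD| ∈ {2}
|AC| ∈ [39, 45]
|BD| ∈ [40, 44]
|AD| ∈ [37, 47]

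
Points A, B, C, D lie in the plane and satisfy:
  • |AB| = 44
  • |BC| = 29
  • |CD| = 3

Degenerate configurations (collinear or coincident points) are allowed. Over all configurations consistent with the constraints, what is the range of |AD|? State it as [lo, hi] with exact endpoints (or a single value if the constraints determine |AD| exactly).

|AD| ∈ [12, 76]  (≈ [12.0000, 76.0000])

|AB| ∈ {44}
|BC| ∈ {29}
|CD| ∈ {3}
|AC| ∈ [15, 73]
|BD| ∈ [26, 32]
|AD| ∈ [12, 76]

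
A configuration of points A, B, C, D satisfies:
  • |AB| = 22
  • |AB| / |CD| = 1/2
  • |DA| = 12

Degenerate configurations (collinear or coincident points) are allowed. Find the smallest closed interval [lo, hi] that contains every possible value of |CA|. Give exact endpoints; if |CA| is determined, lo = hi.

|AB| ∈ {22}
|AD| ∈ {12}
|CD| ∈ {44}
|BD| ∈ [10, 34]
|AC| ∈ [32, 56]
|BC| ∈ [10, 78]

|CA| ∈ [32, 56]  (≈ [32.0000, 56.0000])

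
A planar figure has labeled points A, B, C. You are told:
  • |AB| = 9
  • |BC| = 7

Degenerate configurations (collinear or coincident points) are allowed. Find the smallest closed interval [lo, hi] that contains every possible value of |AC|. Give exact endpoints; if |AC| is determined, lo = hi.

|AB| ∈ {9}
|BC| ∈ {7}
|AC| ∈ [2, 16]

|AC| ∈ [2, 16]  (≈ [2.0000, 16.0000])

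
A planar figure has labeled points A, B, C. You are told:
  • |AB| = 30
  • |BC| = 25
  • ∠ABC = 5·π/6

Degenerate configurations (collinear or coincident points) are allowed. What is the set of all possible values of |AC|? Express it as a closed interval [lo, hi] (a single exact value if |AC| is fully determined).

|AC| = 5·√(30·√(3) + 61)  (≈ 53.1417)

|AB| ∈ {30}
|BC| ∈ {25}
|AC| ∈ {5·√(30·√(3) + 61)}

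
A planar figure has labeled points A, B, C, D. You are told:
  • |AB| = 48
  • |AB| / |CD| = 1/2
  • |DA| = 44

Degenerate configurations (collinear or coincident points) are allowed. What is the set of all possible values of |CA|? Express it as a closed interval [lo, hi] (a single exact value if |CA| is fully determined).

|AB| ∈ {48}
|AD| ∈ {44}
|CD| ∈ {96}
|BD| ∈ [4, 92]
|AC| ∈ [52, 140]
|BC| ∈ [4, 188]

|CA| ∈ [52, 140]  (≈ [52.0000, 140.0000])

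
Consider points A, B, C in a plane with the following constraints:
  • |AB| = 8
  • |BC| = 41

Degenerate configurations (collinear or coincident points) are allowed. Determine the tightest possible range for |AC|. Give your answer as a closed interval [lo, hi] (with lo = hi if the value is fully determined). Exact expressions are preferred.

|AC| ∈ [33, 49]  (≈ [33.0000, 49.0000])

|AB| ∈ {8}
|BC| ∈ {41}
|AC| ∈ [33, 49]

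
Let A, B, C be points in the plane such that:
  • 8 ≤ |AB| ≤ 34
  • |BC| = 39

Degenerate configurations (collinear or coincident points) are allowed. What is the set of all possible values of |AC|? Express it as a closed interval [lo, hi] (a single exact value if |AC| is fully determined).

|AC| ∈ [5, 73]  (≈ [5.0000, 73.0000])

|AB| ∈ [8, 34]
|BC| ∈ {39}
|AC| ∈ [5, 73]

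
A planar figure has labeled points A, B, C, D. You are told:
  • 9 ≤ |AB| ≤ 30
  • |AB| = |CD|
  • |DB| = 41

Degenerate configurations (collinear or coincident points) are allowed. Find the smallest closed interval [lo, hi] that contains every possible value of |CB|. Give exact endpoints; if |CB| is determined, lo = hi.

|AB| ∈ [9, 30]
|BD| ∈ {41}
|CD| ∈ [9, 30]
|AD| ∈ [11, 71]
|BC| ∈ [11, 71]
|AC| ∈ [0, 101]

|CB| ∈ [11, 71]  (≈ [11.0000, 71.0000])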